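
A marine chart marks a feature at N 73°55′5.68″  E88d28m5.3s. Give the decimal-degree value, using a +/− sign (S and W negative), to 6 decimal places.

73.918244, 88.468139

Latitude: 55′ + 5.68″ = 55.09467′; 73 + 55.09467/60 = 73.9182444
N ⇒ keep positive
Lon: 28′ + 5.3″ = 28.08833′; 88 + 28.08833/60 = 88.4681389
E ⇒ keep positive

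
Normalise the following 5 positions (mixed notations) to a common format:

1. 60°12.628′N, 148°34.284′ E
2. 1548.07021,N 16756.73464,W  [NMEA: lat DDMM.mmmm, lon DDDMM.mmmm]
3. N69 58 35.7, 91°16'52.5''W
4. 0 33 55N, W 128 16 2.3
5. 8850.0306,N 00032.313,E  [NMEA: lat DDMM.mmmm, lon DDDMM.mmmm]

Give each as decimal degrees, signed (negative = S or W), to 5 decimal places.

1. 60.21047, 148.57140
2. 15.80117, -167.94558
3. 69.97658, -91.28125
4. 0.56528, -128.26731
5. 88.83384, 0.53855

Point 1:
  Lat: 12.628′ = 0.210467°; total 60.210467
  N → positive
  λ: 34.284′ = 0.571400°; total 148.571400
  E ⇒ keep positive
Point 2:
  φ: split at 2 digits → 15° and 48.07021′; 15 + 48.07021/60 = 15.801170
  N → positive
  λ: degrees = first 3 digits = 167, minutes = 56.73464; 167 + 56.73464/60 = 167.945577
  W ⇒ negate
Point 3:
  φ: 69 + 58/60 + 35.7/3600 = 69.976583
  N ⇒ keep positive
  λ: 91° + 16/60 + 52.5/3600 = 91 + 0.266667 + 0.014583 = 91.281250
  W ⇒ negate
Point 4:
  Latitude: 33′ + 55″ = 33.91667′; 0 + 33.91667/60 = 0.565278
  N → positive
  λ: 16′ + 2.3″ = 16.03833′; 128 + 16.03833/60 = 128.267306
  W → negative
Point 5:
  Latitude: degrees = first 2 digits = 88, minutes = 50.0306; 88 + 50.0306/60 = 88.833843
  N → positive
  Lon: split at 3 digits → 000° and 32.313′; 0 + 32.313/60 = 0.538550
  E → positive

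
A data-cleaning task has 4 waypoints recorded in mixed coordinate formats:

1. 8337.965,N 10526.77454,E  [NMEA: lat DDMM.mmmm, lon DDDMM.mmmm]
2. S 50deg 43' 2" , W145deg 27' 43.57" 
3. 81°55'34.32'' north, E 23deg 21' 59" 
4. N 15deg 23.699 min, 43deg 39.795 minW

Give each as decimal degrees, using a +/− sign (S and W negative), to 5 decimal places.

Point 1:
  φ: split at 2 digits → 83° and 37.965′; 83 + 37.965/60 = 83.632750
  N → positive
  Lon: split at 3 digits → 105° and 26.77454′; 105 + 26.77454/60 = 105.446242
  E → positive
Point 2:
  Latitude: 50 + 43/60 + 2/3600 = 50.717222
  S → negative
  Longitude: 145 + 27/60 + 43.57/3600 = 145.462103
  W → negative
Point 3:
  Latitude: 55′ + 34.32″ = 55.57200′; 81 + 55.57200/60 = 81.926200
  N → positive
  Longitude: 23° + 21/60 + 59/3600 = 23 + 0.350000 + 0.016389 = 23.366389
  E → positive
Point 4:
  Latitude: 15 + 23.699/60 = 15.394983
  N → positive
  Longitude: 39.795′ = 0.663250°; total 43.663250
  W → negative

1. 83.63275, 105.44624
2. -50.71722, -145.46210
3. 81.92620, 23.36639
4. 15.39498, -43.66325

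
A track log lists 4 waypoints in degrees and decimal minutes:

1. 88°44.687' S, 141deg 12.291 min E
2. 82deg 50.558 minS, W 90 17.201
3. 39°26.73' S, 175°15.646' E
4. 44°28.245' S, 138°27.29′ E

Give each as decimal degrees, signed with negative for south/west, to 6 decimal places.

1. -88.744783, 141.204850
2. -82.842633, -90.286683
3. -39.445500, 175.260767
4. -44.470750, 138.454833

Point 1:
  Lat: 88 + 44.687/60 = 88.7447833
  S ⇒ negate
  Longitude: 141 + 12.291/60 = 141.2048500
  E ⇒ keep positive
Point 2:
  φ: 50.558′ = 0.842633°; total 82.8426333
  S ⇒ negate
  λ: 17.201′ = 0.286683°; total 90.2866833
  W → negative
Point 3:
  Lat: 39 + 26.73/60 = 39.4455000
  S ⇒ negate
  λ: 15.646′ = 0.260767°; total 175.2607667
  E → positive
Point 4:
  Latitude: 44 + 28.245/60 = 44.4707500
  S → negative
  Lon: 138 + 27.29/60 = 138.4548333
  E ⇒ keep positive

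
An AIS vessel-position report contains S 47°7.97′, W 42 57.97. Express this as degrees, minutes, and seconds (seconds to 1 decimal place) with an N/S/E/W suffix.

47°07′58.2″ S, 42°57′58.2″ W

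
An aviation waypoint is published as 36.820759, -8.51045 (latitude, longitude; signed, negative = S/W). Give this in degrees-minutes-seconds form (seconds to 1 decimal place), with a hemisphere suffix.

36°49′14.7″ N, 8°30′37.6″ W

Lat: whole degrees 36; 49.24554′ → 49′ and 14.732″
Longitude is negative → W; |value| = 8.510450
Longitude: 0.510450° → 30.62700′; 0.62700 × 60 = 37.620″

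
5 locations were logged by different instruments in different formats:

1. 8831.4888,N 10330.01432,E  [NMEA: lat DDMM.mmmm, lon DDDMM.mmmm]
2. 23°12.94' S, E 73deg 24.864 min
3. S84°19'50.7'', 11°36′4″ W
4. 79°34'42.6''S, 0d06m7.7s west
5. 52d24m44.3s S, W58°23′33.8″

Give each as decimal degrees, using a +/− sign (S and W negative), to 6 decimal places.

1. 88.524813, 103.500239
2. -23.215667, 73.414400
3. -84.330750, -11.601111
4. -79.578500, -0.102139
5. -52.412306, -58.392722

Point 1:
  Lat: split at 2 digits → 88° and 31.4888′; 88 + 31.4888/60 = 88.5248133
  N → positive
  Lon: degrees = first 3 digits = 103, minutes = 30.01432; 103 + 30.01432/60 = 103.5002387
  E → positive
Point 2:
  Lat: 12.94′ = 0.215667°; total 23.2156667
  hemisphere S, so the sign is −
  Longitude: 73 + 24.864/60 = 73.4144000
  E → positive
Point 3:
  φ: 19′ + 50.7″ = 19.84500′; 84 + 19.84500/60 = 84.3307500
  S ⇒ negate
  Longitude: 11° + 36/60 + 4/3600 = 11 + 0.600000 + 0.001111 = 11.6011111
  hemisphere W, so the sign is −
Point 4:
  φ: 79° + 34/60 + 42.6/3600 = 79 + 0.566667 + 0.011833 = 79.5785000
  S → negative
  Longitude: 0 + 6/60 + 7.7/3600 = 0.1021389
  hemisphere W, so the sign is −
Point 5:
  Latitude: 24′ + 44.3″ = 24.73833′; 52 + 24.73833/60 = 52.4123056
  hemisphere S, so the sign is −
  Longitude: 58° + 23/60 + 33.8/3600 = 58 + 0.383333 + 0.009389 = 58.3927222
  W → negative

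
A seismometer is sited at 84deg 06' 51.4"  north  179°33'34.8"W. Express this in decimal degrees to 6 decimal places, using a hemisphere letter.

Lat: 84° + 6/60 + 51.4/3600 = 84 + 0.100000 + 0.014278 = 84.1142778
Lon: 33′ + 34.8″ = 33.58000′; 179 + 33.58000/60 = 179.5596667

84.114278° N, 179.559667° W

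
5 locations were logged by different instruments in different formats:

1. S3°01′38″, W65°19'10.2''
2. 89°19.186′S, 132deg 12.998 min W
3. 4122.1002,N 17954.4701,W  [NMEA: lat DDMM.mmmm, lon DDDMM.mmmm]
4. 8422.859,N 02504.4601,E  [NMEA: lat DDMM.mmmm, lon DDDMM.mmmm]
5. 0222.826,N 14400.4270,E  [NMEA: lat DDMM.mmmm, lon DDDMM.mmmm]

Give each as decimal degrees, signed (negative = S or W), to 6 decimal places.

1. -3.027222, -65.319500
2. -89.319767, -132.216633
3. 41.368337, -179.907835
4. 84.380983, 25.074335
5. 2.380433, 144.007117

Point 1:
  φ: 3° + 1/60 + 38/3600 = 3 + 0.016667 + 0.010556 = 3.0272222
  S → negative
  λ: 19′ + 10.2″ = 19.17000′; 65 + 19.17000/60 = 65.3195000
  hemisphere W, so the sign is −
Point 2:
  φ: 19.186′ = 0.319767°; total 89.3197667
  hemisphere S, so the sign is −
  Longitude: 12.998′ = 0.216633°; total 132.2166333
  W → negative
Point 3:
  Latitude: split at 2 digits → 41° and 22.1002′; 41 + 22.1002/60 = 41.3683367
  N ⇒ keep positive
  Longitude: split at 3 digits → 179° and 54.4701′; 179 + 54.4701/60 = 179.9078350
  W ⇒ negate
Point 4:
  Lat: degrees = first 2 digits = 84, minutes = 22.859; 84 + 22.859/60 = 84.3809833
  N → positive
  Lon: split at 3 digits → 025° and 4.4601′; 25 + 4.4601/60 = 25.0743350
  E ⇒ keep positive
Point 5:
  φ: split at 2 digits → 02° and 22.826′; 2 + 22.826/60 = 2.3804333
  N → positive
  λ: degrees = first 3 digits = 144, minutes = 0.427; 144 + 0.427/60 = 144.0071167
  E → positive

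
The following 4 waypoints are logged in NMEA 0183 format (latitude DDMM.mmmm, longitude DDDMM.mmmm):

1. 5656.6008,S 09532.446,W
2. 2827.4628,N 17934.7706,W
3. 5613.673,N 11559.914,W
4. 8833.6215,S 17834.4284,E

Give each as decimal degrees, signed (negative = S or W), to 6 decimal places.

Point 1:
  Lat: split at 2 digits → 56° and 56.6008′; 56 + 56.6008/60 = 56.9433467
  hemisphere S, so the sign is −
  Longitude: degrees = first 3 digits = 95, minutes = 32.446; 95 + 32.446/60 = 95.5407667
  hemisphere W, so the sign is −
Point 2:
  Lat: degrees = first 2 digits = 28, minutes = 27.4628; 28 + 27.4628/60 = 28.4577133
  N ⇒ keep positive
  Lon: split at 3 digits → 179° and 34.7706′; 179 + 34.7706/60 = 179.5795100
  hemisphere W, so the sign is −
Point 3:
  Lat: split at 2 digits → 56° and 13.673′; 56 + 13.673/60 = 56.2278833
  N ⇒ keep positive
  λ: split at 3 digits → 115° and 59.914′; 115 + 59.914/60 = 115.9985667
  W ⇒ negate
Point 4:
  Latitude: degrees = first 2 digits = 88, minutes = 33.6215; 88 + 33.6215/60 = 88.5603583
  S ⇒ negate
  Lon: degrees = first 3 digits = 178, minutes = 34.4284; 178 + 34.4284/60 = 178.5738067
  E ⇒ keep positive

1. -56.943347, -95.540767
2. 28.457713, -179.579510
3. 56.227883, -115.998567
4. -88.560358, 178.573807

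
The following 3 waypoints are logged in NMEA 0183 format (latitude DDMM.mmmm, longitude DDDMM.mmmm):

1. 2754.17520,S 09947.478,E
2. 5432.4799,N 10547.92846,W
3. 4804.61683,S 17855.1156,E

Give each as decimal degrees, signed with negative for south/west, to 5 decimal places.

Point 1:
  Lat: split at 2 digits → 27° and 54.1752′; 27 + 54.1752/60 = 27.902920
  hemisphere S, so the sign is −
  Longitude: degrees = first 3 digits = 99, minutes = 47.478; 99 + 47.478/60 = 99.791300
  E → positive
Point 2:
  φ: degrees = first 2 digits = 54, minutes = 32.4799; 54 + 32.4799/60 = 54.541332
  N ⇒ keep positive
  Longitude: degrees = first 3 digits = 105, minutes = 47.92846; 105 + 47.92846/60 = 105.798808
  W ⇒ negate
Point 3:
  Lat: split at 2 digits → 48° and 4.61683′; 48 + 4.61683/60 = 48.076947
  hemisphere S, so the sign is −
  Lon: split at 3 digits → 178° and 55.1156′; 178 + 55.1156/60 = 178.918593
  E ⇒ keep positive

1. -27.90292, 99.79130
2. 54.54133, -105.79881
3. -48.07695, 178.91859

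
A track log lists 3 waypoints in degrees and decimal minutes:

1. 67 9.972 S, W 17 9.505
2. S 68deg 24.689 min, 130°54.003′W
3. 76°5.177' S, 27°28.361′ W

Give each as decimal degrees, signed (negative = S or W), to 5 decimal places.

1. -67.16620, -17.15842
2. -68.41148, -130.90005
3. -76.08628, -27.47268

Point 1:
  φ: 67 + 9.972/60 = 67.166200
  hemisphere S, so the sign is −
  λ: 9.505′ = 0.158417°; total 17.158417
  W ⇒ negate
Point 2:
  φ: 24.689′ = 0.411483°; total 68.411483
  S ⇒ negate
  Lon: 130 + 54.003/60 = 130.900050
  W ⇒ negate
Point 3:
  Lat: 5.177′ = 0.086283°; total 76.086283
  hemisphere S, so the sign is −
  λ: 27 + 28.361/60 = 27.472683
  hemisphere W, so the sign is −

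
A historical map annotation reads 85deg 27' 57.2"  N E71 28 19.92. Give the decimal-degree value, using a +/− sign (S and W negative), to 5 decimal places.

Latitude: 27′ + 57.2″ = 27.95333′; 85 + 27.95333/60 = 85.465889
N ⇒ keep positive
Lon: 28′ + 19.92″ = 28.33200′; 71 + 28.33200/60 = 71.472200
E → positive

85.46589, 71.47220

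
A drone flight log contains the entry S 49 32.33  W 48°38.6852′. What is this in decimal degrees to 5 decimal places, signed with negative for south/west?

-49.53883, -48.64475

φ: 49 + 32.33/60 = 49.538833
hemisphere S, so the sign is −
Longitude: 38.6852′ = 0.644753°; total 48.644753
W ⇒ negate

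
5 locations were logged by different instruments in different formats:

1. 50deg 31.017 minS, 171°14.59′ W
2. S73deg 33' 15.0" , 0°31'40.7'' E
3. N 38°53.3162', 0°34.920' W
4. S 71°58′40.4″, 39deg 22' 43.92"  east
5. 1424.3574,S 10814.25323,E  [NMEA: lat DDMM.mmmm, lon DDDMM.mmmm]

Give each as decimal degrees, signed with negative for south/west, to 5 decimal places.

1. -50.51695, -171.24317
2. -73.55417, 0.52797
3. 38.88860, -0.58200
4. -71.97789, 39.37887
5. -14.40596, 108.23755

Point 1:
  Lat: 50 + 31.017/60 = 50.516950
  hemisphere S, so the sign is −
  Lon: 171 + 14.59/60 = 171.243167
  hemisphere W, so the sign is −
Point 2:
  Latitude: 73° + 33/60 + 15/3600 = 73 + 0.550000 + 0.004167 = 73.554167
  S ⇒ negate
  Lon: 0 + 31/60 + 40.7/3600 = 0.527972
  E → positive
Point 3:
  Lat: 53.3162′ = 0.888603°; total 38.888603
  N → positive
  Longitude: 34.92′ = 0.582000°; total 0.582000
  hemisphere W, so the sign is −
Point 4:
  Latitude: 71° + 58/60 + 40.4/3600 = 71 + 0.966667 + 0.011222 = 71.977889
  S → negative
  Lon: 39 + 22/60 + 43.92/3600 = 39.378867
  E ⇒ keep positive
Point 5:
  Lat: split at 2 digits → 14° and 24.3574′; 14 + 24.3574/60 = 14.405957
  hemisphere S, so the sign is −
  Lon: split at 3 digits → 108° and 14.25323′; 108 + 14.25323/60 = 108.237554
  E ⇒ keep positive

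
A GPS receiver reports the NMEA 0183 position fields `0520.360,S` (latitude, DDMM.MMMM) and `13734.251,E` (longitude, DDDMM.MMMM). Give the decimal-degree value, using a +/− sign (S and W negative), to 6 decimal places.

-5.339333, 137.570850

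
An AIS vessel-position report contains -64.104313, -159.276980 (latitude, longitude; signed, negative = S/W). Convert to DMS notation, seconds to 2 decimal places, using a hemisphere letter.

Latitude is negative → S; |value| = 64.104313
Latitude: whole degrees 64; 6.25878′ → 6′ and 15.5268″
Longitude is negative → W; |value| = 159.276980
Lon: 0.276980 × 60 = 16.61880′ → 16′, remainder × 60 = 37.1280″

64°06′15.53″ S, 159°16′37.13″ W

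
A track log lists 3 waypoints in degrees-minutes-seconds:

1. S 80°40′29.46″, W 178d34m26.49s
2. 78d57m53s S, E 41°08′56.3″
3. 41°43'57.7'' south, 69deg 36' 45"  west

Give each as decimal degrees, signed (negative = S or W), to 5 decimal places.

1. -80.67485, -178.57403
2. -78.96472, 41.14897
3. -41.73269, -69.61250

Point 1:
  Latitude: 40′ + 29.46″ = 40.49100′; 80 + 40.49100/60 = 80.674850
  S → negative
  Lon: 178 + 34/60 + 26.49/3600 = 178.574025
  W ⇒ negate
Point 2:
  Lat: 57′ + 53″ = 57.88333′; 78 + 57.88333/60 = 78.964722
  S ⇒ negate
  Lon: 8′ + 56.3″ = 8.93833′; 41 + 8.93833/60 = 41.148972
  E ⇒ keep positive
Point 3:
  Latitude: 43′ + 57.7″ = 43.96167′; 41 + 43.96167/60 = 41.732694
  hemisphere S, so the sign is −
  λ: 69 + 36/60 + 45/3600 = 69.612500
  W → negative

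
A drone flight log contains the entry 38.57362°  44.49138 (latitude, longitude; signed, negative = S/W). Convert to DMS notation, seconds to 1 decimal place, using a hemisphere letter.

38°34′25.0″ N, 44°29′29.0″ E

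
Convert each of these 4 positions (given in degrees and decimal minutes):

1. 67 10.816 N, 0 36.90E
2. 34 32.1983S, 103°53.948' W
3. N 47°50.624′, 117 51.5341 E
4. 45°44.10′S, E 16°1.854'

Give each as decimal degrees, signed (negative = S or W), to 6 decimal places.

Point 1:
  φ: 67 + 10.816/60 = 67.1802667
  N → positive
  Lon: 0 + 36.9/60 = 0.6150000
  E → positive
Point 2:
  Latitude: 34 + 32.1983/60 = 34.5366383
  S ⇒ negate
  Lon: 103 + 53.948/60 = 103.8991333
  W ⇒ negate
Point 3:
  φ: 50.624′ = 0.843733°; total 47.8437333
  N ⇒ keep positive
  Longitude: 117 + 51.5341/60 = 117.8589017
  E ⇒ keep positive
Point 4:
  φ: 45 + 44.1/60 = 45.7350000
  S → negative
  λ: 1.854′ = 0.030900°; total 16.0309000
  E → positive

1. 67.180267, 0.615000
2. -34.536638, -103.899133
3. 47.843733, 117.858902
4. -45.735000, 16.030900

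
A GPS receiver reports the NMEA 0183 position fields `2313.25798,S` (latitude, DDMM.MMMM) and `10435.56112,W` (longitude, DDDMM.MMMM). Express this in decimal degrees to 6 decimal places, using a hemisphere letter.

23.220966° S, 104.592685° W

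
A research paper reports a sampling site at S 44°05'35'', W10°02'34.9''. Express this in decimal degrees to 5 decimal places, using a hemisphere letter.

φ: 44 + 5/60 + 35/3600 = 44.093056
λ: 10 + 2/60 + 34.9/3600 = 10.043028

44.09306° S, 10.04303° W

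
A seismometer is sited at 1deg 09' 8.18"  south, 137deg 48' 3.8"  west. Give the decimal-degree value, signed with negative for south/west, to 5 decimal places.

φ: 1 + 9/60 + 8.18/3600 = 1.152272
S → negative
λ: 48′ + 3.8″ = 48.06333′; 137 + 48.06333/60 = 137.801056
W → negative

-1.15227, -137.80106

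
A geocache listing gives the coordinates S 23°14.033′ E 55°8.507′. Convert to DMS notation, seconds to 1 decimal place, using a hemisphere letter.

23°14′2.0″ S, 55°08′30.4″ E

Lat: 14.03300′ → 14′ and 0.03300 × 60 = 1.980″
Longitude: fractional minutes 0.50700 × 60 = 30.420″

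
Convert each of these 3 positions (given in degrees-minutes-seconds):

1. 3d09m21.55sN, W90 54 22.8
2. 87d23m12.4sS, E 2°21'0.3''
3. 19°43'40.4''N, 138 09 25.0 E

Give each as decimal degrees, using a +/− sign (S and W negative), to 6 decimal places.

1. 3.155986, -90.906333
2. -87.386778, 2.350083
3. 19.727889, 138.156944

Point 1:
  φ: 3 + 9/60 + 21.55/3600 = 3.1559861
  N → positive
  λ: 90° + 54/60 + 22.8/3600 = 90 + 0.900000 + 0.006333 = 90.9063333
  W → negative
Point 2:
  φ: 87 + 23/60 + 12.4/3600 = 87.3867778
  S → negative
  λ: 2 + 21/60 + 0.3/3600 = 2.3500833
  E ⇒ keep positive
Point 3:
  Latitude: 43′ + 40.4″ = 43.67333′; 19 + 43.67333/60 = 19.7278889
  N → positive
  Lon: 138° + 9/60 + 25/3600 = 138 + 0.150000 + 0.006944 = 138.1569444
  E → positive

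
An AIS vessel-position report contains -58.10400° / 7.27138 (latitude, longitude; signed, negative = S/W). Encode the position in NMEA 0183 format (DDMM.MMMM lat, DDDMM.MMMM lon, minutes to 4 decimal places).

Latitude is negative → S; |value| = 58.104000
Latitude: 58° + 0.104000 × 60 = 58° 6.240000′
Longitude: 7° + 0.271380 × 60 = 7° 16.282800′

5806.2400,S / 00716.2828,E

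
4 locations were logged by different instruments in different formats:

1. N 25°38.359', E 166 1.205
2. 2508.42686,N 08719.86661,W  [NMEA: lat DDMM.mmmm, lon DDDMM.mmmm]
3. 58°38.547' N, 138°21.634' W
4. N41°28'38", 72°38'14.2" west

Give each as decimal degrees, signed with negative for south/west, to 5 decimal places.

Point 1:
  φ: 38.359′ = 0.639317°; total 25.639317
  N → positive
  Lon: 166 + 1.205/60 = 166.020083
  E → positive
Point 2:
  Lat: split at 2 digits → 25° and 8.42686′; 25 + 8.42686/60 = 25.140448
  N ⇒ keep positive
  Lon: degrees = first 3 digits = 87, minutes = 19.86661; 87 + 19.86661/60 = 87.331110
  W ⇒ negate
Point 3:
  Latitude: 58 + 38.547/60 = 58.642450
  N → positive
  Longitude: 21.634′ = 0.360567°; total 138.360567
  W ⇒ negate
Point 4:
  Lat: 41° + 28/60 + 38/3600 = 41 + 0.466667 + 0.010556 = 41.477222
  N → positive
  λ: 72° + 38/60 + 14.2/3600 = 72 + 0.633333 + 0.003944 = 72.637278
  W ⇒ negate

1. 25.63932, 166.02008
2. 25.14045, -87.33111
3. 58.64245, -138.36057
4. 41.47722, -72.63728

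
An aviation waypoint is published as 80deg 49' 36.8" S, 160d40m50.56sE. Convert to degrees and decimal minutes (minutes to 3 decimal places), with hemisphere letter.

Lat: seconds/60 = 0.61333; minutes = 49 + 0.61333 = 49.61333
Longitude: 40 + 50.56/60 = 40.84267′

80° 49.613′ S, 160° 40.843′ E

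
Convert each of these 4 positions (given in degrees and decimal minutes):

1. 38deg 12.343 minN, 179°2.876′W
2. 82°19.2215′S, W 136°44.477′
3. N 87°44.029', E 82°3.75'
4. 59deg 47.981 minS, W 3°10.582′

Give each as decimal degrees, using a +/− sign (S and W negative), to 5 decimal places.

1. 38.20572, -179.04793
2. -82.32036, -136.74128
3. 87.73382, 82.06250
4. -59.79968, -3.17637

Point 1:
  φ: 38 + 12.343/60 = 38.205717
  N ⇒ keep positive
  Lon: 179 + 2.876/60 = 179.047933
  W → negative
Point 2:
  Latitude: 19.2215′ = 0.320358°; total 82.320358
  hemisphere S, so the sign is −
  Longitude: 136 + 44.477/60 = 136.741283
  W ⇒ negate
Point 3:
  φ: 87 + 44.029/60 = 87.733817
  N ⇒ keep positive
  Longitude: 3.75′ = 0.062500°; total 82.062500
  E ⇒ keep positive
Point 4:
  Lat: 47.981′ = 0.799683°; total 59.799683
  hemisphere S, so the sign is −
  λ: 3 + 10.582/60 = 3.176367
  hemisphere W, so the sign is −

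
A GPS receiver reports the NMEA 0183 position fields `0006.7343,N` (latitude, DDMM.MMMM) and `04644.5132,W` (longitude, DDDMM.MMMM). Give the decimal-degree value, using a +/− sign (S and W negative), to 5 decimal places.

0.11224, -46.74189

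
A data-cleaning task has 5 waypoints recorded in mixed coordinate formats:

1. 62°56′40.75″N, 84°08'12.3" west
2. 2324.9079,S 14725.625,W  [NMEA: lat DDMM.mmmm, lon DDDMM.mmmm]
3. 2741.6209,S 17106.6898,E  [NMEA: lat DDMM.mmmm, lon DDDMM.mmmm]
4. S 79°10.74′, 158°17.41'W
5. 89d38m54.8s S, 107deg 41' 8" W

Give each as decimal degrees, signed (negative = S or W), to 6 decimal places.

1. 62.944653, -84.136750
2. -23.415132, -147.427083
3. -27.693682, 171.111497
4. -79.179000, -158.290167
5. -89.648556, -107.685556

Point 1:
  φ: 56′ + 40.75″ = 56.67917′; 62 + 56.67917/60 = 62.9446528
  N → positive
  Longitude: 84 + 8/60 + 12.3/3600 = 84.1367500
  W ⇒ negate
Point 2:
  φ: degrees = first 2 digits = 23, minutes = 24.9079; 23 + 24.9079/60 = 23.4151317
  S ⇒ negate
  Lon: degrees = first 3 digits = 147, minutes = 25.625; 147 + 25.625/60 = 147.4270833
  hemisphere W, so the sign is −
Point 3:
  Lat: split at 2 digits → 27° and 41.6209′; 27 + 41.6209/60 = 27.6936817
  S → negative
  Longitude: degrees = first 3 digits = 171, minutes = 6.6898; 171 + 6.6898/60 = 171.1114967
  E → positive
Point 4:
  Lat: 79 + 10.74/60 = 79.1790000
  hemisphere S, so the sign is −
  Longitude: 17.41′ = 0.290167°; total 158.2901667
  W → negative
Point 5:
  φ: 89 + 38/60 + 54.8/3600 = 89.6485556
  S ⇒ negate
  λ: 107° + 41/60 + 8/3600 = 107 + 0.683333 + 0.002222 = 107.6855556
  W ⇒ negate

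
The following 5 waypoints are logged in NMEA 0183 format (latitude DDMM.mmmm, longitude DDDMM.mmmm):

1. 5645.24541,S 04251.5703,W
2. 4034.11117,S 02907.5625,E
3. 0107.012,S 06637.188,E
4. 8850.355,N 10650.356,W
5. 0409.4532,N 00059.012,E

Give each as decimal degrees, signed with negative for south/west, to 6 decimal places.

1. -56.754090, -42.859505
2. -40.568520, 29.126042
3. -1.116867, 66.619800
4. 88.839250, -106.839267
5. 4.157553, 0.983533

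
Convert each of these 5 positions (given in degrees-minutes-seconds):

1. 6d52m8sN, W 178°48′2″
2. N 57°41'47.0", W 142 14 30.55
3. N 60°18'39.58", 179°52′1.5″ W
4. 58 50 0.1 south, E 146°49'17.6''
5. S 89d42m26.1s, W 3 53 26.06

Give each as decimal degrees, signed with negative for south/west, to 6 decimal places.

1. 6.868889, -178.800556
2. 57.696389, -142.241819
3. 60.310994, -179.867083
4. -58.833361, 146.821556
5. -89.707250, -3.890572

Point 1:
  Latitude: 6 + 52/60 + 8/3600 = 6.8688889
  N ⇒ keep positive
  Longitude: 48′ + 2″ = 48.03333′; 178 + 48.03333/60 = 178.8005556
  hemisphere W, so the sign is −
Point 2:
  Latitude: 57° + 41/60 + 47/3600 = 57 + 0.683333 + 0.013056 = 57.6963889
  N ⇒ keep positive
  Lon: 142 + 14/60 + 30.55/3600 = 142.2418194
  W → negative
Point 3:
  Latitude: 60° + 18/60 + 39.58/3600 = 60 + 0.300000 + 0.010994 = 60.3109944
  N → positive
  Lon: 179 + 52/60 + 1.5/3600 = 179.8670833
  hemisphere W, so the sign is −
Point 4:
  Latitude: 50′ + 0.1″ = 50.00167′; 58 + 50.00167/60 = 58.8333611
  hemisphere S, so the sign is −
  Longitude: 146° + 49/60 + 17.6/3600 = 146 + 0.816667 + 0.004889 = 146.8215556
  E ⇒ keep positive
Point 5:
  φ: 89 + 42/60 + 26.1/3600 = 89.7072500
  S ⇒ negate
  Longitude: 3° + 53/60 + 26.06/3600 = 3 + 0.883333 + 0.007239 = 3.8905722
  hemisphere W, so the sign is −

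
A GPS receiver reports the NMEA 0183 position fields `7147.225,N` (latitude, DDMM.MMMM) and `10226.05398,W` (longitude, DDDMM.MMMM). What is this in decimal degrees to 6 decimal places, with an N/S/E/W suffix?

φ: split at 2 digits → 71° and 47.225′; 71 + 47.225/60 = 71.7870833
λ: split at 3 digits → 102° and 26.05398′; 102 + 26.05398/60 = 102.4342330

71.787083° N, 102.434233° W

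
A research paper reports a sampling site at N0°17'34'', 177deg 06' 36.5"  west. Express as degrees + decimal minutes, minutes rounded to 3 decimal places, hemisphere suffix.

Lat: seconds/60 = 0.56667; minutes = 17 + 0.56667 = 17.56667
Longitude: 6 + 36.5/60 = 6.60833′

0° 17.567′ N, 177° 6.608′ W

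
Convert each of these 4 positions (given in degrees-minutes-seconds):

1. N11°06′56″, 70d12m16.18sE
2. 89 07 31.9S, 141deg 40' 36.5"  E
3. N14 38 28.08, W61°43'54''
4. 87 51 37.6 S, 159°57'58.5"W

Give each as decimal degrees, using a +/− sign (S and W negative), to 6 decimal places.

1. 11.115556, 70.204494
2. -89.125528, 141.676806
3. 14.641133, -61.731667
4. -87.860444, -159.966250

Point 1:
  φ: 11 + 6/60 + 56/3600 = 11.1155556
  N ⇒ keep positive
  Lon: 12′ + 16.18″ = 12.26967′; 70 + 12.26967/60 = 70.2044944
  E ⇒ keep positive
Point 2:
  φ: 7′ + 31.9″ = 7.53167′; 89 + 7.53167/60 = 89.1255278
  S → negative
  Lon: 40′ + 36.5″ = 40.60833′; 141 + 40.60833/60 = 141.6768056
  E → positive
Point 3:
  Lat: 14 + 38/60 + 28.08/3600 = 14.6411333
  N → positive
  Longitude: 61 + 43/60 + 54/3600 = 61.7316667
  hemisphere W, so the sign is −
Point 4:
  φ: 87 + 51/60 + 37.6/3600 = 87.8604444
  S ⇒ negate
  Longitude: 159 + 57/60 + 58.5/3600 = 159.9662500
  hemisphere W, so the sign is −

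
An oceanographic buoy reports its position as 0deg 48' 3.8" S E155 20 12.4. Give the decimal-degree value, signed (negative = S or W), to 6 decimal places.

Lat: 48′ + 3.8″ = 48.06333′; 0 + 48.06333/60 = 0.8010556
S ⇒ negate
Lon: 155 + 20/60 + 12.4/3600 = 155.3367778
E → positive

-0.801056, 155.336778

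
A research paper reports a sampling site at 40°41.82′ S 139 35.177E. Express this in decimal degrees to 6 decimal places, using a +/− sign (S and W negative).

-40.697000, 139.586283

Lat: 40 + 41.82/60 = 40.6970000
S ⇒ negate
Lon: 139 + 35.177/60 = 139.5862833
E → positive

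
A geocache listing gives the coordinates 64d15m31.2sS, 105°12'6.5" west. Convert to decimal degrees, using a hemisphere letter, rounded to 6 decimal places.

Lat: 15′ + 31.2″ = 15.52000′; 64 + 15.52000/60 = 64.2586667
Lon: 105 + 12/60 + 6.5/3600 = 105.2018056

64.258667° S, 105.201806° W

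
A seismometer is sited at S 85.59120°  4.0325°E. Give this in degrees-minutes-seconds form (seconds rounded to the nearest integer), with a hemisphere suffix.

φ: whole degrees 85; 35.47200′ → 35′ and 28.32″
Longitude: 0.032500 × 60 = 1.95000′ → 1′, remainder × 60 = 57.00″

85°35′28″ S, 4°01′57″ E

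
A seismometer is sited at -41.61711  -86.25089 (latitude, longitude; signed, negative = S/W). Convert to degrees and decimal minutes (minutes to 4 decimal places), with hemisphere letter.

41° 37.0266′ S, 86° 15.0534′ W

Latitude is negative → S; |value| = 41.617110
Latitude: 41° + 0.617110 × 60 = 41° 37.026600′
Longitude is negative → W; |value| = 86.250890
λ: 86° + 0.250890 × 60 = 86° 15.053400′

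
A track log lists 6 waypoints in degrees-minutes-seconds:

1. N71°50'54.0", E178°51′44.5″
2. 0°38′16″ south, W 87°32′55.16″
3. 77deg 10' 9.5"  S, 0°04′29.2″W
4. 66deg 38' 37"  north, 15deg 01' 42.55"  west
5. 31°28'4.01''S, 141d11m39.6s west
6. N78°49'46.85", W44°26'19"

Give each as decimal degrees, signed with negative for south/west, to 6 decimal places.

1. 71.848333, 178.862361
2. -0.637778, -87.548656
3. -77.169306, -0.074778
4. 66.643611, -15.028486
5. -31.467781, -141.194333
6. 78.829681, -44.438611

Point 1:
  Lat: 71° + 50/60 + 54/3600 = 71 + 0.833333 + 0.015000 = 71.8483333
  N → positive
  λ: 178 + 51/60 + 44.5/3600 = 178.8623611
  E → positive
Point 2:
  Lat: 0° + 38/60 + 16/3600 = 0 + 0.633333 + 0.004444 = 0.6377778
  hemisphere S, so the sign is −
  λ: 87° + 32/60 + 55.16/3600 = 87 + 0.533333 + 0.015322 = 87.5486556
  hemisphere W, so the sign is −
Point 3:
  Latitude: 77 + 10/60 + 9.5/3600 = 77.1693056
  hemisphere S, so the sign is −
  Lon: 0 + 4/60 + 29.2/3600 = 0.0747778
  hemisphere W, so the sign is −
Point 4:
  φ: 66 + 38/60 + 37/3600 = 66.6436111
  N → positive
  Longitude: 1′ + 42.55″ = 1.70917′; 15 + 1.70917/60 = 15.0284861
  W → negative
Point 5:
  φ: 31° + 28/60 + 4.01/3600 = 31 + 0.466667 + 0.001114 = 31.4677806
  S → negative
  Longitude: 141 + 11/60 + 39.6/3600 = 141.1943333
  W → negative
Point 6:
  φ: 49′ + 46.85″ = 49.78083′; 78 + 49.78083/60 = 78.8296806
  N → positive
  Lon: 44° + 26/60 + 19/3600 = 44 + 0.433333 + 0.005278 = 44.4386111
  W ⇒ negate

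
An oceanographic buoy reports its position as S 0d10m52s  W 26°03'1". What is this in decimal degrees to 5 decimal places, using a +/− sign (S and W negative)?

φ: 0° + 10/60 + 52/3600 = 0 + 0.166667 + 0.014444 = 0.181111
S → negative
Longitude: 3′ + 1″ = 3.01667′; 26 + 3.01667/60 = 26.050278
W ⇒ negate

-0.18111, -26.05028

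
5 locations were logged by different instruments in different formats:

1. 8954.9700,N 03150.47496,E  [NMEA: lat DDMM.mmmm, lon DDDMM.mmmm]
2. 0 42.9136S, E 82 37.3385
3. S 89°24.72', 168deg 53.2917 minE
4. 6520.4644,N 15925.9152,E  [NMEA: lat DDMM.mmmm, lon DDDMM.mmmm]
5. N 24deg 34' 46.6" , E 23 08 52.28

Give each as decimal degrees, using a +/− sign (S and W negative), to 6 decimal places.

1. 89.916167, 31.841249
2. -0.715227, 82.622308
3. -89.412000, 168.888195
4. 65.341073, 159.431920
5. 24.579611, 23.147856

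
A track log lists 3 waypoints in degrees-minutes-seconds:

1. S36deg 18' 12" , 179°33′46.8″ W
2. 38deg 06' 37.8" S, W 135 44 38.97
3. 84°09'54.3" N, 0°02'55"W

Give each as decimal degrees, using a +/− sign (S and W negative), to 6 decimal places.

1. -36.303333, -179.563000
2. -38.110500, -135.744158
3. 84.165083, -0.048611

Point 1:
  Latitude: 18′ + 12″ = 18.20000′; 36 + 18.20000/60 = 36.3033333
  S → negative
  λ: 179° + 33/60 + 46.8/3600 = 179 + 0.550000 + 0.013000 = 179.5630000
  W → negative
Point 2:
  Latitude: 38° + 6/60 + 37.8/3600 = 38 + 0.100000 + 0.010500 = 38.1105000
  S ⇒ negate
  Lon: 44′ + 38.97″ = 44.64950′; 135 + 44.64950/60 = 135.7441583
  W ⇒ negate
Point 3:
  φ: 84° + 9/60 + 54.3/3600 = 84 + 0.150000 + 0.015083 = 84.1650833
  N → positive
  Lon: 0° + 2/60 + 55/3600 = 0 + 0.033333 + 0.015278 = 0.0486111
  hemisphere W, so the sign is −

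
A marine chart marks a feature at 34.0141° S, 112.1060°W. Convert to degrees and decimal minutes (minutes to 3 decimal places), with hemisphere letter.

34° 0.846′ S, 112° 6.360′ W

Lat: 34° + 0.014100 × 60 = 34° 0.84600′
λ: 112° + 0.106000 × 60 = 112° 6.36000′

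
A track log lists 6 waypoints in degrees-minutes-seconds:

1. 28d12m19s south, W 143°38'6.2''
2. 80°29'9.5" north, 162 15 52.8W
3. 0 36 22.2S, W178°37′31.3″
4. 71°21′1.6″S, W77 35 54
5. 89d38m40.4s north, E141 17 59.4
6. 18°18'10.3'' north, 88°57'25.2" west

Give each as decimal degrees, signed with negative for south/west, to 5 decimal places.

Point 1:
  φ: 28 + 12/60 + 19/3600 = 28.205278
  hemisphere S, so the sign is −
  λ: 38′ + 6.2″ = 38.10333′; 143 + 38.10333/60 = 143.635056
  W ⇒ negate
Point 2:
  Lat: 80° + 29/60 + 9.5/3600 = 80 + 0.483333 + 0.002639 = 80.485972
  N → positive
  Lon: 162 + 15/60 + 52.8/3600 = 162.264667
  hemisphere W, so the sign is −
Point 3:
  Lat: 0 + 36/60 + 22.2/3600 = 0.606167
  S ⇒ negate
  Longitude: 178 + 37/60 + 31.3/3600 = 178.625361
  W → negative
Point 4:
  Lat: 21′ + 1.6″ = 21.02667′; 71 + 21.02667/60 = 71.350444
  S → negative
  λ: 35′ + 54″ = 35.90000′; 77 + 35.90000/60 = 77.598333
  W ⇒ negate
Point 5:
  Latitude: 89° + 38/60 + 40.4/3600 = 89 + 0.633333 + 0.011222 = 89.644556
  N → positive
  Longitude: 17′ + 59.4″ = 17.99000′; 141 + 17.99000/60 = 141.299833
  E → positive
Point 6:
  Latitude: 18′ + 10.3″ = 18.17167′; 18 + 18.17167/60 = 18.302861
  N → positive
  Lon: 88 + 57/60 + 25.2/3600 = 88.957000
  W ⇒ negate

1. -28.20528, -143.63506
2. 80.48597, -162.26467
3. -0.60617, -178.62536
4. -71.35044, -77.59833
5. 89.64456, 141.29983
6. 18.30286, -88.95700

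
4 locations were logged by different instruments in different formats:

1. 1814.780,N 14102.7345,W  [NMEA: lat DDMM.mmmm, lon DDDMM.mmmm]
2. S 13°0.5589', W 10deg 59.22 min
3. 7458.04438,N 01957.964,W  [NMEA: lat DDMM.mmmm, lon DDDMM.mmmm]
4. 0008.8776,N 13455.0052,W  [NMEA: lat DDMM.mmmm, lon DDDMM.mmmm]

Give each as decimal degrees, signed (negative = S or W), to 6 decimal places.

1. 18.246333, -141.045575
2. -13.009315, -10.987000
3. 74.967406, -19.966067
4. 0.147960, -134.916753

Point 1:
  φ: split at 2 digits → 18° and 14.78′; 18 + 14.78/60 = 18.2463333
  N ⇒ keep positive
  λ: degrees = first 3 digits = 141, minutes = 2.7345; 141 + 2.7345/60 = 141.0455750
  W → negative
Point 2:
  Lat: 0.5589′ = 0.009315°; total 13.0093150
  S ⇒ negate
  Lon: 10 + 59.22/60 = 10.9870000
  W → negative
Point 3:
  Lat: degrees = first 2 digits = 74, minutes = 58.04438; 74 + 58.04438/60 = 74.9674063
  N ⇒ keep positive
  λ: degrees = first 3 digits = 19, minutes = 57.964; 19 + 57.964/60 = 19.9660667
  W → negative
Point 4:
  Lat: split at 2 digits → 00° and 8.8776′; 0 + 8.8776/60 = 0.1479600
  N ⇒ keep positive
  λ: degrees = first 3 digits = 134, minutes = 55.0052; 134 + 55.0052/60 = 134.9167533
  W → negative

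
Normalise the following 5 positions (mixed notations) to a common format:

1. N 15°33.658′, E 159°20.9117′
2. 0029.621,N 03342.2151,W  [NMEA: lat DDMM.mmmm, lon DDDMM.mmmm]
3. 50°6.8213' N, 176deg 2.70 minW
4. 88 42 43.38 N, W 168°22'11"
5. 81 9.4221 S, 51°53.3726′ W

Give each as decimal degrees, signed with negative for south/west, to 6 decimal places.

1. 15.560967, 159.348528
2. 0.493683, -33.703585
3. 50.113688, -176.045000
4. 88.712050, -168.369722
5. -81.157035, -51.889543

Point 1:
  φ: 15 + 33.658/60 = 15.5609667
  N ⇒ keep positive
  Lon: 159 + 20.9117/60 = 159.3485283
  E ⇒ keep positive
Point 2:
  Lat: split at 2 digits → 00° and 29.621′; 0 + 29.621/60 = 0.4936833
  N → positive
  Longitude: degrees = first 3 digits = 33, minutes = 42.2151; 33 + 42.2151/60 = 33.7035850
  W → negative
Point 3:
  Latitude: 50 + 6.8213/60 = 50.1136883
  N ⇒ keep positive
  Lon: 2.7′ = 0.045000°; total 176.0450000
  hemisphere W, so the sign is −
Point 4:
  φ: 88° + 42/60 + 43.38/3600 = 88 + 0.700000 + 0.012050 = 88.7120500
  N ⇒ keep positive
  λ: 168 + 22/60 + 11/3600 = 168.3697222
  W → negative
Point 5:
  Lat: 9.4221′ = 0.157035°; total 81.1570350
  hemisphere S, so the sign is −
  Lon: 51 + 53.3726/60 = 51.8895433
  hemisphere W, so the sign is −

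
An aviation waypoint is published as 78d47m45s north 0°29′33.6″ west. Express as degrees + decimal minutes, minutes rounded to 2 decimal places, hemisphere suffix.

φ: 47 + 45/60 = 47.7500′
Longitude: 29 + 33.6/60 = 29.5600′

78° 47.75′ N, 0° 29.56′ W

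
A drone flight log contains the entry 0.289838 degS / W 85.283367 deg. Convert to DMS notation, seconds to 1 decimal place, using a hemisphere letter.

Latitude: 0.289838 × 60 = 17.39028′ → 17′, remainder × 60 = 23.417″
λ: 0.283367° → 17.00202′; 0.00202 × 60 = 0.121″

0°17′23.4″ S, 85°17′0.1″ W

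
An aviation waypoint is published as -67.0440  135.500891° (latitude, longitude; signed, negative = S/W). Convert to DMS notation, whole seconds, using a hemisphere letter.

Latitude is negative → S; |value| = 67.044000
φ: 0.044000° → 2.64000′; 0.64000 × 60 = 38.40″
Longitude: whole degrees 135; 30.05346′ → 30′ and 3.21″

67°02′38″ S, 135°30′3″ E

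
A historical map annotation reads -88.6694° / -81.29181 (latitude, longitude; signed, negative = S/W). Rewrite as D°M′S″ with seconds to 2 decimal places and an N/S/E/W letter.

88°40′9.84″ S, 81°17′30.52″ W

Latitude is negative → S; |value| = 88.669400
Latitude: 0.669400° → 40.16400′; 0.16400 × 60 = 9.8400″
Longitude is negative → W; |value| = 81.291810
λ: 0.291810 × 60 = 17.50860′ → 17′, remainder × 60 = 30.5160″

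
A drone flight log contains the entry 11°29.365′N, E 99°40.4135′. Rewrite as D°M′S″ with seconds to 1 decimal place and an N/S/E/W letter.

φ: fractional minutes 0.36500 × 60 = 21.900″
Longitude: 40.41350′ → 40′ and 0.41350 × 60 = 24.810″

11°29′21.9″ N, 99°40′24.8″ E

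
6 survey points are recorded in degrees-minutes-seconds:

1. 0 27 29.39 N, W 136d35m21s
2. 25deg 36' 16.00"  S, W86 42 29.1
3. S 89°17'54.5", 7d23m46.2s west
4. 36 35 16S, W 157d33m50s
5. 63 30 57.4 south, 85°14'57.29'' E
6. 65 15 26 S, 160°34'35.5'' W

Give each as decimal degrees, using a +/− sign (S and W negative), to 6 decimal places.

Point 1:
  Lat: 0° + 27/60 + 29.39/3600 = 0 + 0.450000 + 0.008164 = 0.4581639
  N ⇒ keep positive
  Lon: 136° + 35/60 + 21/3600 = 136 + 0.583333 + 0.005833 = 136.5891667
  hemisphere W, so the sign is −
Point 2:
  Lat: 25 + 36/60 + 16/3600 = 25.6044444
  S ⇒ negate
  λ: 86 + 42/60 + 29.1/3600 = 86.7080833
  W → negative
Point 3:
  Lat: 89° + 17/60 + 54.5/3600 = 89 + 0.283333 + 0.015139 = 89.2984722
  S → negative
  Longitude: 23′ + 46.2″ = 23.77000′; 7 + 23.77000/60 = 7.3961667
  W ⇒ negate
Point 4:
  Latitude: 35′ + 16″ = 35.26667′; 36 + 35.26667/60 = 36.5877778
  S ⇒ negate
  Longitude: 33′ + 50″ = 33.83333′; 157 + 33.83333/60 = 157.5638889
  W ⇒ negate
Point 5:
  φ: 63° + 30/60 + 57.4/3600 = 63 + 0.500000 + 0.015944 = 63.5159444
  hemisphere S, so the sign is −
  Longitude: 85° + 14/60 + 57.29/3600 = 85 + 0.233333 + 0.015914 = 85.2492472
  E → positive
Point 6:
  φ: 65 + 15/60 + 26/3600 = 65.2572222
  S → negative
  Lon: 160° + 34/60 + 35.5/3600 = 160 + 0.566667 + 0.009861 = 160.5765278
  W → negative

1. 0.458164, -136.589167
2. -25.604444, -86.708083
3. -89.298472, -7.396167
4. -36.587778, -157.563889
5. -63.515944, 85.249247
6. -65.257222, -160.576528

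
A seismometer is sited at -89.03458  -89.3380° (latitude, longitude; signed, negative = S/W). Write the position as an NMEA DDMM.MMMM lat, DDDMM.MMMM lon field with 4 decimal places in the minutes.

8902.0748,S / 08920.2800,W

Latitude is negative → S; |value| = 89.034580
Latitude: fractional part 0.034580 → 2.074800 minutes
Longitude is negative → W; |value| = 89.338000
Longitude: minutes = (89.338000 − 89) × 60 = 20.280000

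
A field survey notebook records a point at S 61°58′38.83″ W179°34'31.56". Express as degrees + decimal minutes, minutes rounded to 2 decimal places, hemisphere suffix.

61° 58.65′ S, 179° 34.53′ W

φ: 58 + 38.83/60 = 58.6472′
Lon: seconds/60 = 0.52600; minutes = 34 + 0.52600 = 34.5260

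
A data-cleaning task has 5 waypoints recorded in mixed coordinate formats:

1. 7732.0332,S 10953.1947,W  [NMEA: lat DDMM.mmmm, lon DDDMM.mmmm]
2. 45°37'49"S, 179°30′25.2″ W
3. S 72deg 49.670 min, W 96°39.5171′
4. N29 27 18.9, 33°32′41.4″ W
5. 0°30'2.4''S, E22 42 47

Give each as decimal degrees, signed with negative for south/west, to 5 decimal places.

Point 1:
  Latitude: degrees = first 2 digits = 77, minutes = 32.0332; 77 + 32.0332/60 = 77.533887
  hemisphere S, so the sign is −
  λ: split at 3 digits → 109° and 53.1947′; 109 + 53.1947/60 = 109.886578
  W ⇒ negate
Point 2:
  Latitude: 37′ + 49″ = 37.81667′; 45 + 37.81667/60 = 45.630278
  hemisphere S, so the sign is −
  λ: 179 + 30/60 + 25.2/3600 = 179.507000
  W → negative
Point 3:
  φ: 72 + 49.67/60 = 72.827833
  S → negative
  λ: 39.5171′ = 0.658618°; total 96.658618
  W → negative
Point 4:
  Latitude: 29 + 27/60 + 18.9/3600 = 29.455250
  N → positive
  λ: 32′ + 41.4″ = 32.69000′; 33 + 32.69000/60 = 33.544833
  hemisphere W, so the sign is −
Point 5:
  Latitude: 0 + 30/60 + 2.4/3600 = 0.500667
  hemisphere S, so the sign is −
  λ: 22° + 42/60 + 47/3600 = 22 + 0.700000 + 0.013056 = 22.713056
  E ⇒ keep positive

1. -77.53389, -109.88658
2. -45.63028, -179.50700
3. -72.82783, -96.65862
4. 29.45525, -33.54483
5. -0.50067, 22.71306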